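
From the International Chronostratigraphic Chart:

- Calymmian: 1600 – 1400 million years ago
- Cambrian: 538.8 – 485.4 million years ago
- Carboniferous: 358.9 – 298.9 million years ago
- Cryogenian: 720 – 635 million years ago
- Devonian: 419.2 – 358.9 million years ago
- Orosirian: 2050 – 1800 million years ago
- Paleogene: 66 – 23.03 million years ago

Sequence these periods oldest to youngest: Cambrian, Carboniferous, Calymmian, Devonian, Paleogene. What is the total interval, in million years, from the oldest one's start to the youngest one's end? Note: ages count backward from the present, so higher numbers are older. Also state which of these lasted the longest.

Start ages (Ma): Calymmian 1600, Cambrian 538.8, Devonian 419.2, Carboniferous 358.9, Paleogene 66.
Ordered oldest to youngest: Calymmian, Cambrian, Devonian, Carboniferous, Paleogene.
Span = 1600 − 23.03 = 1576.97 Myr.
Durations: Cambrian 53.4, Paleogene 42.97, Carboniferous 60, Devonian 60.3, Calymmian 200 → longest is Calymmian (200 Myr).

Calymmian → Cambrian → Devonian → Carboniferous → Paleogene; total span 1576.97 Myr; longest is Calymmian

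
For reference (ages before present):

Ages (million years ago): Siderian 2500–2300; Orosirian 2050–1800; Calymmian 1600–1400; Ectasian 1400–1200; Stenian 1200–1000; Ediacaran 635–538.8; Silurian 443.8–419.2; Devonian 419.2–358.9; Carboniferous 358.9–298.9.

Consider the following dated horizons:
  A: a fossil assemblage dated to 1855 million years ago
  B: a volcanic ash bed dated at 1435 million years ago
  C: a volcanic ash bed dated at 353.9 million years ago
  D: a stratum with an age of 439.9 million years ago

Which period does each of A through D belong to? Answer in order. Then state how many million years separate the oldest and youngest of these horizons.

A — Orosirian; B — Calymmian; C — Carboniferous; D — Silurian; span 1501.1 million years

Match each age against the start–end ranges in the excerpt: A = 1855 Ma → Orosirian (2050–1800); B = 1435 Ma → Calymmian (1600–1400); C = 353.9 Ma → Carboniferous (358.9–298.9); D = 439.9 Ma → Silurian (443.8–419.2).
The largest age is 1855 Ma and the smallest is 353.9 Ma; their difference is 1501.1 Myr.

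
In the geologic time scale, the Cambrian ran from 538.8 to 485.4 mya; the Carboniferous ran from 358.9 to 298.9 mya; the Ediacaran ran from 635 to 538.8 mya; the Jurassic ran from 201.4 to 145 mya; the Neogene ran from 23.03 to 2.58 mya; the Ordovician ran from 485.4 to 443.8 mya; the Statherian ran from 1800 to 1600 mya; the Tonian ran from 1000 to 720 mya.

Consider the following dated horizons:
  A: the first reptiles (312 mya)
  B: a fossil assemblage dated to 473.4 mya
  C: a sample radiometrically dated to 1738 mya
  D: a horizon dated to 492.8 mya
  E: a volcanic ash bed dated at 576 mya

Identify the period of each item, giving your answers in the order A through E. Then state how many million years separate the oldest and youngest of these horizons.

A — Carboniferous; B — Ordovician; C — Statherian; D — Cambrian; E — Ediacaran; span 1426 million years

Match each age against the start–end ranges in the excerpt: A = 312 Ma → Carboniferous (358.9–298.9); B = 473.4 Ma → Ordovician (485.4–443.8); C = 1738 Ma → Statherian (1800–1600); D = 492.8 Ma → Cambrian (538.8–485.4); E = 576 Ma → Ediacaran (635–538.8).
The largest age is 1738 Ma and the smallest is 312 Ma; their difference is 1426 Myr.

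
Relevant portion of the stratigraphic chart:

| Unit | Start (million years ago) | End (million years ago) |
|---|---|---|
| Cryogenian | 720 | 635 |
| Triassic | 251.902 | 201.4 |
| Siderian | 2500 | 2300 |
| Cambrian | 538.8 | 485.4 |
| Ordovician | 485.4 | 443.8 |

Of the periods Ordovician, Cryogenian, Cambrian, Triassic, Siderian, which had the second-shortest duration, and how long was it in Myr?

Durations: Ordovician 41.6; Cryogenian 85; Cambrian 53.4; Triassic 50.502; Siderian 200 Myr.
Sorted shortest-first: Ordovician (41.6), Triassic (50.502), Cambrian (53.4), Cryogenian (85), Siderian (200).
The second shortest is Triassic at 50.502 Myr.

Triassic, 50.502 million years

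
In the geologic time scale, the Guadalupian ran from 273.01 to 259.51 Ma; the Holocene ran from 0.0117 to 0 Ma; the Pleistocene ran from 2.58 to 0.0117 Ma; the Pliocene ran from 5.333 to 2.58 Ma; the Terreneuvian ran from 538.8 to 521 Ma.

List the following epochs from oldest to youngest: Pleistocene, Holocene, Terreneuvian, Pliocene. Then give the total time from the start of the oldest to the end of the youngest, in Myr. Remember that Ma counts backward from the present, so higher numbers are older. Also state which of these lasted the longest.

Start ages (Ma): Terreneuvian 538.8, Pliocene 5.333, Pleistocene 2.58, Holocene 0.0117.
Ordered oldest to youngest: Terreneuvian, Pliocene, Pleistocene, Holocene.
Span = 538.8 − 0 = 538.8 Myr.
Durations: Holocene 0.0117, Pliocene 2.753, Terreneuvian 17.8, Pleistocene 2.5683 → longest is Terreneuvian (17.8 Myr).

Terreneuvian → Pliocene → Pleistocene → Holocene; total span 538.8 Myr; longest is Terreneuvian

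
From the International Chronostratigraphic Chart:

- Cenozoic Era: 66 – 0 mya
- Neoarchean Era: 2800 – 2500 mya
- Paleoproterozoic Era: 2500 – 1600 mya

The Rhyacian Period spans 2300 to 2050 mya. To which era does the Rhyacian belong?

Paleoproterozoic

The Rhyacian (2300–2050 Ma) lies entirely within 2500–1600 Ma, the Paleoproterozoic Era.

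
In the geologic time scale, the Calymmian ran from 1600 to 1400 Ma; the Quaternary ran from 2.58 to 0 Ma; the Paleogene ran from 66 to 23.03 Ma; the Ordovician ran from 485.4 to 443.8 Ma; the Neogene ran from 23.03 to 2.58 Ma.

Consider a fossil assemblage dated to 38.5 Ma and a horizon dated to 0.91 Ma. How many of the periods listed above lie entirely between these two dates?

The older date is 38.5 Ma and the younger is 0.91 Ma.
Periods with start < 38.5 and end > 0.91 Ma: Neogene (23.03–2.58).
That is 1 complete period.

1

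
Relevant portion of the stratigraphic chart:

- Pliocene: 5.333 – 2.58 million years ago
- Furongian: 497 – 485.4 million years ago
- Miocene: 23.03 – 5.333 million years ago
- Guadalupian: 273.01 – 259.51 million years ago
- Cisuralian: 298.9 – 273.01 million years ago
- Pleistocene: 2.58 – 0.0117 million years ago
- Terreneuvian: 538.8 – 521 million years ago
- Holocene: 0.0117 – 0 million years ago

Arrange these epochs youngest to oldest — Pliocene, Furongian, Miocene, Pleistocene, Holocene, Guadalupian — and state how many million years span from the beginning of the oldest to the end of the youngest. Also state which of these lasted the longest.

Start ages (Ma): Furongian 497, Guadalupian 273.01, Miocene 23.03, Pliocene 5.333, Pleistocene 2.58, Holocene 0.0117.
Ordered youngest to oldest: Holocene, Pleistocene, Pliocene, Miocene, Guadalupian, Furongian.
Span = 497 − 0 = 497 Myr.
Durations: Pleistocene 2.5683, Guadalupian 13.5, Miocene 17.697, Pliocene 2.753, Holocene 0.0117, Furongian 11.6 → longest is Miocene (17.697 Myr).

Holocene, Pleistocene, Pliocene, Miocene, Guadalupian, Furongian; total span 497 Myr; longest is Miocene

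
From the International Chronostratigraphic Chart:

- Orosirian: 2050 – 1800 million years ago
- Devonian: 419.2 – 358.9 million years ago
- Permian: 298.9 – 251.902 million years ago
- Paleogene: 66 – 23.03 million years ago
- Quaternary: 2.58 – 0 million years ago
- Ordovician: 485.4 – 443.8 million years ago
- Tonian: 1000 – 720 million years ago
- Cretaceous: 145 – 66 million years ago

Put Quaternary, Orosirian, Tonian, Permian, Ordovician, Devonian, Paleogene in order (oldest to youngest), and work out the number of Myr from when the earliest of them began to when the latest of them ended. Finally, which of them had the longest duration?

Orosirian, Tonian, Ordovician, Devonian, Permian, Paleogene, Quaternary; total span 2050 Myr; longest is Tonian

Start ages (Ma): Orosirian 2050, Tonian 1000, Ordovician 485.4, Devonian 419.2, Permian 298.9, Paleogene 66, Quaternary 2.58.
Ordered oldest to youngest: Orosirian, Tonian, Ordovician, Devonian, Permian, Paleogene, Quaternary.
Span = 2050 − 0 = 2050 Myr.
Durations: Ordovician 41.6, Tonian 280, Paleogene 42.97, Orosirian 250, Permian 46.998, Devonian 60.3, Quaternary 2.58 → longest is Tonian (280 Myr).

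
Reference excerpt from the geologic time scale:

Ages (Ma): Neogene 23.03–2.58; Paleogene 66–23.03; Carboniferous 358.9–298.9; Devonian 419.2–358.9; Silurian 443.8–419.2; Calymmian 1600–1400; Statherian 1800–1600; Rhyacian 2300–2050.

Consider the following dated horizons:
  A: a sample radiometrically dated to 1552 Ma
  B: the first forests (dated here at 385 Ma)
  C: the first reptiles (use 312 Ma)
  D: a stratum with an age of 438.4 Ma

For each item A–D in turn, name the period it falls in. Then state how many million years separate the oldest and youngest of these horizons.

Match each age against the start–end ranges in the excerpt: A = 1552 Ma → Calymmian (1600–1400); B = 385 Ma → Devonian (419.2–358.9); C = 312 Ma → Carboniferous (358.9–298.9); D = 438.4 Ma → Silurian (443.8–419.2).
The largest age is 1552 Ma and the smallest is 312 Ma; their difference is 1240 Myr.

A — Calymmian; B — Devonian; C — Carboniferous; D — Silurian; span 1240 million years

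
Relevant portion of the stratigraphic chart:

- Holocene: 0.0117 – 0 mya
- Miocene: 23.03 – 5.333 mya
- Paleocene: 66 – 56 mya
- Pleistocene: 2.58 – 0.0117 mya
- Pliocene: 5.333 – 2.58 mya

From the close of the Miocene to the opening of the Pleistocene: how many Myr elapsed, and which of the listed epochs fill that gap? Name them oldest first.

The Miocene closes at 5.333 Ma and the Pleistocene opens at 2.58 Ma, so the interval is 5.333 − 2.58 = 2.753 Myr.
An epoch fits inside if it starts at or after 5.333 Ma and ends at or before 2.58 Ma; oldest first that gives Pliocene.

2.753 million years; Pliocene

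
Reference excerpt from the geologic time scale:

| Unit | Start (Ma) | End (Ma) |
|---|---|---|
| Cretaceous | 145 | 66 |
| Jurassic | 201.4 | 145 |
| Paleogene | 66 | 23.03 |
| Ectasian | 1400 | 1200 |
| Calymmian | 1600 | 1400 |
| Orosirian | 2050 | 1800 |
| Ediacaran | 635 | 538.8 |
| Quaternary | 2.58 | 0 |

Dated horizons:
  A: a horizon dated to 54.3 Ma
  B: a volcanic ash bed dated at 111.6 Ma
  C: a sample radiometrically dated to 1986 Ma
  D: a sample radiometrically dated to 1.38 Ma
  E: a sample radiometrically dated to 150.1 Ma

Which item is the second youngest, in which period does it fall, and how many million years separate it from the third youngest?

Smaller Ma means younger, so youngest first: D 1.38 < A 54.3 < B 111.6 < E 150.1 < C 1986.
Counting 2 along gives A (54.3 Ma); the excerpt puts that inside the Paleogene, 66–23.03 Ma.
Next in line is B (111.6 Ma), and 111.6 − 54.3 = 57.3 Myr.

A, in the Paleogene; 57.3 million years to B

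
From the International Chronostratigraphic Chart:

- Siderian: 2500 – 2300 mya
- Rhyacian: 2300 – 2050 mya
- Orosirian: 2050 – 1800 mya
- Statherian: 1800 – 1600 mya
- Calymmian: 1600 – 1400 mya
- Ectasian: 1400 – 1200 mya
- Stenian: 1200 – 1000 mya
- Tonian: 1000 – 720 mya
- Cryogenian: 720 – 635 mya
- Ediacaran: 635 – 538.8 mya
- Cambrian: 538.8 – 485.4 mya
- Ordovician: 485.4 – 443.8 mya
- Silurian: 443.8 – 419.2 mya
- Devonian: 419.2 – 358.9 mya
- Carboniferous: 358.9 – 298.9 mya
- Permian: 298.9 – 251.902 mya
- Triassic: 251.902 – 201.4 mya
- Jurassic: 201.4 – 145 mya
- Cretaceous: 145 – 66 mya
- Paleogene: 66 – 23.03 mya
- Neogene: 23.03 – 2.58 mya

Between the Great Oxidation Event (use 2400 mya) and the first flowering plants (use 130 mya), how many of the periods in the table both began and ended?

17

The older date is 2400 Ma and the younger is 130 Ma.
Periods with start < 2400 and end > 130 Ma: Rhyacian (2300–2050), Orosirian (2050–1800), Statherian (1800–1600), Calymmian (1600–1400), Ectasian (1400–1200), Stenian (1200–1000), Tonian (1000–720), Cryogenian (720–635), Ediacaran (635–538.8), Cambrian (538.8–485.4), Ordovician (485.4–443.8), Silurian (443.8–419.2), Devonian (419.2–358.9), Carboniferous (358.9–298.9), Permian (298.9–251.902), Triassic (251.902–201.4), Jurassic (201.4–145).
That is 17 complete periods.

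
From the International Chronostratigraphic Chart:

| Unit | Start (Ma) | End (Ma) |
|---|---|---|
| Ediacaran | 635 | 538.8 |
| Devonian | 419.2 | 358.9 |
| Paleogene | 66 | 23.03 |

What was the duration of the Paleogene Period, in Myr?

42.97 million years

66 − 23.03 = 42.97 million years.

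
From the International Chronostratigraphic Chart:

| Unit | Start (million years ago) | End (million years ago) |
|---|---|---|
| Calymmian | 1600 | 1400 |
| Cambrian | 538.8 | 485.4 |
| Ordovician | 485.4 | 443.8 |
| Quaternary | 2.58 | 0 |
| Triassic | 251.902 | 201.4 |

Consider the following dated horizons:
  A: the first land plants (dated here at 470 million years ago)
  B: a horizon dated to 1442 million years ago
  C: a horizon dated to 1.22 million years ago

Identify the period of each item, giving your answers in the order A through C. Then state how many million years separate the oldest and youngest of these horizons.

A — Ordovician; B — Calymmian; C — Quaternary; span 1440.78 million years

Match each age against the start–end ranges in the excerpt: A = 470 Ma → Ordovician (485.4–443.8); B = 1442 Ma → Calymmian (1600–1400); C = 1.22 Ma → Quaternary (2.58–0).
The largest age is 1442 Ma and the smallest is 1.22 Ma; their difference is 1440.78 Myr.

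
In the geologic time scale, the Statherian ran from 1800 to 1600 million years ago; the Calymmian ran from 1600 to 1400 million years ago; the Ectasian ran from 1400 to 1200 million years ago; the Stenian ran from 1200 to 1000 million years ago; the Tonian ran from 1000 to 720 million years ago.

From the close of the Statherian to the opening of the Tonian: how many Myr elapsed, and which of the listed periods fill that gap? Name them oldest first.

The Statherian closes at 1600 Ma and the Tonian opens at 1000 Ma, so the interval is 1600 − 1000 = 600 Myr.
A period fits inside if it starts at or after 1600 Ma and ends at or before 1000 Ma; oldest first that gives Calymmian, Ectasian, Stenian.

600 million years; Calymmian, Ectasian, Stenian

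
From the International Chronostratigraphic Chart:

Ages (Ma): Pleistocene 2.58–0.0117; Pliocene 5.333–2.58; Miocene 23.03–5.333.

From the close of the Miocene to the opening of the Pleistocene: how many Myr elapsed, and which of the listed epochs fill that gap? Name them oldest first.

2.753 million years; Pliocene

The Miocene closes at 5.333 Ma and the Pleistocene opens at 2.58 Ma, so the interval is 5.333 − 2.58 = 2.753 Myr.
An epoch fits inside if it starts at or after 5.333 Ma and ends at or before 2.58 Ma; oldest first that gives Pliocene.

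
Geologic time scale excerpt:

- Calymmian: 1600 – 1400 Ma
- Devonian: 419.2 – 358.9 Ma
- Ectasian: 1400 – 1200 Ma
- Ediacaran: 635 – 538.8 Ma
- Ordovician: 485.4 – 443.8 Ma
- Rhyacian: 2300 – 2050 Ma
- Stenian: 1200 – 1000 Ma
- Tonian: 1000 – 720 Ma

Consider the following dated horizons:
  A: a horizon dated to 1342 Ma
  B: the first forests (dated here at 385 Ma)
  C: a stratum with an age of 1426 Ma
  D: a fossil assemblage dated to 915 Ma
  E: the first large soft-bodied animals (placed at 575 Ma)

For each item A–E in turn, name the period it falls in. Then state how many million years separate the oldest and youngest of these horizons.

Match each age against the start–end ranges in the excerpt: A = 1342 Ma → Ectasian (1400–1200); B = 385 Ma → Devonian (419.2–358.9); C = 1426 Ma → Calymmian (1600–1400); D = 915 Ma → Tonian (1000–720); E = 575 Ma → Ediacaran (635–538.8).
The largest age is 1426 Ma and the smallest is 385 Ma; their difference is 1041 Myr.

A — Ectasian; B — Devonian; C — Calymmian; D — Tonian; E — Ediacaran; span 1041 million years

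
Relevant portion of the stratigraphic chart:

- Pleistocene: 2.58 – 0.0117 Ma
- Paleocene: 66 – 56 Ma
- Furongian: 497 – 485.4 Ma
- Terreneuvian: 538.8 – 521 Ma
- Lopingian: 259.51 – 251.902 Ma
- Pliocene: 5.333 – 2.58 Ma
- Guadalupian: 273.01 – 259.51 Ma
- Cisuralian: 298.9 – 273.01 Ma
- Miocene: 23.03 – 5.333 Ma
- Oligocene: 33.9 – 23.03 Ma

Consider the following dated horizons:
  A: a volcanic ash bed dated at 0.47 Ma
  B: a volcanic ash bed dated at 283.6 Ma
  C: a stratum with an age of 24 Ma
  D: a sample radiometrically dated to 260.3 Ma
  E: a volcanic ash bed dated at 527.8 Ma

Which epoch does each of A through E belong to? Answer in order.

Match each age against the start–end ranges in the excerpt: A = 0.47 Ma → Pleistocene (2.58–0.0117); B = 283.6 Ma → Cisuralian (298.9–273.01); C = 24 Ma → Oligocene (33.9–23.03); D = 260.3 Ma → Guadalupian (273.01–259.51); E = 527.8 Ma → Terreneuvian (538.8–521).

A — Pleistocene; B — Cisuralian; C — Oligocene; D — Guadalupian; E — Terreneuvian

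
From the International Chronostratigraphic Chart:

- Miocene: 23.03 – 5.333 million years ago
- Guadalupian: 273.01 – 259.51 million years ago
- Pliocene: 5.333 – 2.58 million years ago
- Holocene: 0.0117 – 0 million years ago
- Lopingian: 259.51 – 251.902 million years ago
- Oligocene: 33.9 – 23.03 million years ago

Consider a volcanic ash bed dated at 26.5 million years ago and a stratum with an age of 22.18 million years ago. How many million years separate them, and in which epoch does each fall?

Elapsed time: 26.5 − 22.18 = 4.32 Myr.
26.5 Ma lies within 33.9–23.03 Ma: Oligocene.
22.18 Ma lies within 23.03–5.333 Ma: Miocene.

4.32 million years apart; the first in the Oligocene, the second in the Miocene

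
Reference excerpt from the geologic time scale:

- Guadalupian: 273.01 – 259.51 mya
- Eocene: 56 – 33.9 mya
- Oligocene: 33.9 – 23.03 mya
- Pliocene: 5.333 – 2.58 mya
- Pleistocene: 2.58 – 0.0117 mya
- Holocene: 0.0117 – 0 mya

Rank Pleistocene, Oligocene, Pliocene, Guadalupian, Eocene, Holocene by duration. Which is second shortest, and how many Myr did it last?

Start − end for each: Pleistocene 2.58 − 0.0117 = 2.5683; Oligocene 33.9 − 23.03 = 10.87; Pliocene 5.333 − 2.58 = 2.753; Guadalupian 273.01 − 259.51 = 13.5; Eocene 56 − 33.9 = 22.1; Holocene 0.0117 − 0 = 0.0117.
Ranking these from shortest: Holocene < Pleistocene < Pliocene < Oligocene < Guadalupian < Eocene.
Position 2 in that ranking is Pleistocene, which lasted 2.5683 Myr.

Pleistocene, 2.5683 million years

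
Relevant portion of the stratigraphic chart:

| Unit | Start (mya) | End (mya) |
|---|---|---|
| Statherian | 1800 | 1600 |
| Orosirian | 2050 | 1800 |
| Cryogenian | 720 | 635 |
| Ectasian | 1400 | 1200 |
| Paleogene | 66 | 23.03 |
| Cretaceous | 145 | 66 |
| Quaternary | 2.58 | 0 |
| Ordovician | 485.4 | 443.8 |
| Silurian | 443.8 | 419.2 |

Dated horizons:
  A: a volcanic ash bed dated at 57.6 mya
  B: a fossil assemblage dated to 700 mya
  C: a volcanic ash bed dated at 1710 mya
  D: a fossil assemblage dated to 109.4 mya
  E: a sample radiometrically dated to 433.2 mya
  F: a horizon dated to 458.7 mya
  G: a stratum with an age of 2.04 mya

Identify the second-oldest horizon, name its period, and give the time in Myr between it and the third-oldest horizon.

B, in the Cryogenian; 241.3 million years to F

Sorted oldest-first by Ma: C (1710), B (700), F (458.7), E (433.2), D (109.4), A (57.6), G (2.04).
The second oldest is B at 700 Ma, which lies in 720–635 Ma: the Cryogenian.
The third oldest is F at 458.7 Ma; separation = |700 − 458.7| = 241.3 Myr.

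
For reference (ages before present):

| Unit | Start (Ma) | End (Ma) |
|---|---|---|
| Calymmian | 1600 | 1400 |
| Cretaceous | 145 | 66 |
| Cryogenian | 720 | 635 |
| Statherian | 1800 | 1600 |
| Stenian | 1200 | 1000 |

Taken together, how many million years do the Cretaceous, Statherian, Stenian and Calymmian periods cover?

679 million years

Duration is start − end for each: (145 − 66) + (1800 − 1600) + (1200 − 1000) + (1600 − 1400).
That is 79 + 200 + 200 + 200, which totals 679 million years.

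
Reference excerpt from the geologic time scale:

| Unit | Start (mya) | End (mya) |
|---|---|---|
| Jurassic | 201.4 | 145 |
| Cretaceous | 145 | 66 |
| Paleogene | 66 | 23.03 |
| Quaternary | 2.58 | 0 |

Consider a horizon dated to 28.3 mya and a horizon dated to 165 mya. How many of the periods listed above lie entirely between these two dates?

165 Ma sits inside the Jurassic (201.4–145) and 28.3 Ma inside the Paleogene (66–23.03); neither of those is wholly between the two dates.
The listed periods lying completely between them are Cretaceous — 1 in all.

1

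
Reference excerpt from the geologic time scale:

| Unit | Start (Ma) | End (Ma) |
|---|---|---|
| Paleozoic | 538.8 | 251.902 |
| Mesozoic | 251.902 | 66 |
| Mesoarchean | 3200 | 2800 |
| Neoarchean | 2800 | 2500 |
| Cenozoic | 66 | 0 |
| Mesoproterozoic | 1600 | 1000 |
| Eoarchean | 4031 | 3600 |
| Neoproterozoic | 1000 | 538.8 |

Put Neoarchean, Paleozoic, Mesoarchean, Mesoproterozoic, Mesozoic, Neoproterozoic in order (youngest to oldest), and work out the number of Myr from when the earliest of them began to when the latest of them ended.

Mesozoic → Paleozoic → Neoproterozoic → Mesoproterozoic → Neoarchean → Mesoarchean; total span 3134 Myr

Start ages (Ma): Mesoarchean 3200, Neoarchean 2800, Mesoproterozoic 1600, Neoproterozoic 1000, Paleozoic 538.8, Mesozoic 251.902.
Ordered youngest to oldest: Mesozoic, Paleozoic, Neoproterozoic, Mesoproterozoic, Neoarchean, Mesoarchean.
Span = 3200 − 66 = 3134 Myr.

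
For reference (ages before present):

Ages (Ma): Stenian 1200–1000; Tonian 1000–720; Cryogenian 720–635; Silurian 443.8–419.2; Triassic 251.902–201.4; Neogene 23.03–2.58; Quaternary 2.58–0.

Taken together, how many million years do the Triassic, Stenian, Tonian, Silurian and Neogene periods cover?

575.552 million years

Duration is start − end for each: (251.902 − 201.4) + (1200 − 1000) + (1000 − 720) + (443.8 − 419.2) + (23.03 − 2.58).
That is 50.502 + 200 + 280 + 24.6 + 20.45, which totals 575.552 million years.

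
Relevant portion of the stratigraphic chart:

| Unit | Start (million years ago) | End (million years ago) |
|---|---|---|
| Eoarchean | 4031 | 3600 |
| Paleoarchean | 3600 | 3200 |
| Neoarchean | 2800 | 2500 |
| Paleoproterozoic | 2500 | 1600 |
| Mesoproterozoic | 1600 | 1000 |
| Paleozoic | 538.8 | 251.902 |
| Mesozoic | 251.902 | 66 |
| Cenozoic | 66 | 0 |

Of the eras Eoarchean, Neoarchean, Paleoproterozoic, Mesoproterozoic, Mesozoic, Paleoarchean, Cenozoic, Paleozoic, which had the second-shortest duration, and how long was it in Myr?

Durations: Eoarchean 431; Neoarchean 300; Paleoproterozoic 900; Mesoproterozoic 600; Mesozoic 185.902; Paleoarchean 400; Cenozoic 66; Paleozoic 286.898 Myr.
Sorted shortest-first: Cenozoic (66), Mesozoic (185.902), Paleozoic (286.898), Neoarchean (300), Paleoarchean (400), Eoarchean (431), Mesoproterozoic (600), Paleoproterozoic (900).
The second shortest is Mesozoic at 185.902 Myr.

Mesozoic, 185.902 million years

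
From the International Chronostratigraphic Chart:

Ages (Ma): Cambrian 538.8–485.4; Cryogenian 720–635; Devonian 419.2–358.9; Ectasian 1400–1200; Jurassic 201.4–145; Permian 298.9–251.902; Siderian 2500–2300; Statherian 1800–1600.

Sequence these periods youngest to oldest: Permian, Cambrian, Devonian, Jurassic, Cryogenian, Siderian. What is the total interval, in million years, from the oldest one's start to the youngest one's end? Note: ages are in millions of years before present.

Jurassic, Permian, Devonian, Cambrian, Cryogenian, Siderian; total span 2355 Myr

From the excerpt: Permian 298.9–251.902; Cambrian 538.8–485.4; Devonian 419.2–358.9; Jurassic 201.4–145; Cryogenian 720–635; Siderian 2500–2300 (Ma).
Larger Ma is earlier, so the oldest is Siderian and the youngest is Jurassic; youngest to oldest: Jurassic, Permian, Devonian, Cambrian, Cryogenian, Siderian.
Oldest start 2500 minus youngest end 145 gives 2355 Myr overall.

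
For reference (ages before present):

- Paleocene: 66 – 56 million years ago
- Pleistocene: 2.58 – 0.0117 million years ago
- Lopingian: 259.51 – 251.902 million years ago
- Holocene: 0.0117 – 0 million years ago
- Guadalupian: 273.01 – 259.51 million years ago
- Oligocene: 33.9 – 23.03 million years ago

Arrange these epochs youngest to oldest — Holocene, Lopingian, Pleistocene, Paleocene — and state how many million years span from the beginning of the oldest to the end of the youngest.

Holocene → Pleistocene → Paleocene → Lopingian; total span 259.51 Myr

From the excerpt: Holocene 0.0117–0; Lopingian 259.51–251.902; Pleistocene 2.58–0.0117; Paleocene 66–56 (Ma).
Larger Ma is earlier, so the oldest is Lopingian and the youngest is Holocene; youngest to oldest: Holocene, Pleistocene, Paleocene, Lopingian.
Oldest start 259.51 minus youngest end 0 gives 259.51 Myr overall.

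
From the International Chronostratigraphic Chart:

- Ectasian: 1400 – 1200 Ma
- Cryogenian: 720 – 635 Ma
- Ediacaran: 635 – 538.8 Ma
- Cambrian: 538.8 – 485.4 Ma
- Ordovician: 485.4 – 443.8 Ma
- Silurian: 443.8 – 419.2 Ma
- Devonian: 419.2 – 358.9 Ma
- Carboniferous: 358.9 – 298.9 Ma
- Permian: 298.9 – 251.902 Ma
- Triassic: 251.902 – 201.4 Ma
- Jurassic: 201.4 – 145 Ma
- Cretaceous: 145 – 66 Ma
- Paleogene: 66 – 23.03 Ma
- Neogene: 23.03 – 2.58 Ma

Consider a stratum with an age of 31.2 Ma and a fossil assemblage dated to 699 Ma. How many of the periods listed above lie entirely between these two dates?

10

The older date is 699 Ma and the younger is 31.2 Ma.
Periods with start < 699 and end > 31.2 Ma: Ediacaran (635–538.8), Cambrian (538.8–485.4), Ordovician (485.4–443.8), Silurian (443.8–419.2), Devonian (419.2–358.9), Carboniferous (358.9–298.9), Permian (298.9–251.902), Triassic (251.902–201.4), Jurassic (201.4–145), Cretaceous (145–66).
That is 10 complete periods.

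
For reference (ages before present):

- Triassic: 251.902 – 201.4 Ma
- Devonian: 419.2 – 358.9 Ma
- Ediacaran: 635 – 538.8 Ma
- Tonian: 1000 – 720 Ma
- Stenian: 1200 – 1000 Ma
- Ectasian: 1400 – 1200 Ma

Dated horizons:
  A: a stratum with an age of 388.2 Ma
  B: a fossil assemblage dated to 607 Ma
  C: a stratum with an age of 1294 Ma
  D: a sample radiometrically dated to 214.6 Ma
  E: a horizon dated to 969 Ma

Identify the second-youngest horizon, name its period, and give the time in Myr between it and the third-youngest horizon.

Sorted youngest-first by Ma: D (214.6), A (388.2), B (607), E (969), C (1294).
The second youngest is A at 388.2 Ma, which lies in 419.2–358.9 Ma: the Devonian.
The third youngest is B at 607 Ma; separation = |388.2 − 607| = 218.8 Myr.

A, in the Devonian; 218.8 million years to B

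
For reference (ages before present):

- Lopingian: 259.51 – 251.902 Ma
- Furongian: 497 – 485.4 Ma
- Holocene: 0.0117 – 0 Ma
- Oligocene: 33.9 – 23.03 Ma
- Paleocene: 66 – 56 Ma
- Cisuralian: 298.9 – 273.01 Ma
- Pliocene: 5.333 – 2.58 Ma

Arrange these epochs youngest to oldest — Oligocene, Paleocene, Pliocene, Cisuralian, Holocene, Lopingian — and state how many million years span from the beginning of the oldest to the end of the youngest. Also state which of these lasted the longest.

Holocene, Pliocene, Oligocene, Paleocene, Lopingian, Cisuralian; total span 298.9 Myr; longest is Cisuralian

Start ages (Ma): Cisuralian 298.9, Lopingian 259.51, Paleocene 66, Oligocene 33.9, Pliocene 5.333, Holocene 0.0117.
Ordered youngest to oldest: Holocene, Pliocene, Oligocene, Paleocene, Lopingian, Cisuralian.
Span = 298.9 − 0 = 298.9 Myr.
Durations: Paleocene 10, Pliocene 2.753, Oligocene 10.87, Cisuralian 25.89, Lopingian 7.608, Holocene 0.0117 → longest is Cisuralian (25.89 Myr).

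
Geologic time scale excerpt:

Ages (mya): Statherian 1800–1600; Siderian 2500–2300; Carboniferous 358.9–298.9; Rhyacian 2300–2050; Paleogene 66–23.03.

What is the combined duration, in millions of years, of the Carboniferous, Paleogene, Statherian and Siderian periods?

Duration is start − end for each: (358.9 − 298.9) + (66 − 23.03) + (1800 − 1600) + (2500 − 2300).
That is 60 + 42.97 + 200 + 200, which totals 502.97 million years.

502.97 million years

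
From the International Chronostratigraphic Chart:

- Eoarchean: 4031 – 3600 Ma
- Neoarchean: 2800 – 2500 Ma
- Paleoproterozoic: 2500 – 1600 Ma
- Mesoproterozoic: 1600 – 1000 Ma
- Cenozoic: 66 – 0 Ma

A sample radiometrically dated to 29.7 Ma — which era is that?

29.7 Ma lies between 66 and 0 Ma, so it falls in the Cenozoic.

Cenozoic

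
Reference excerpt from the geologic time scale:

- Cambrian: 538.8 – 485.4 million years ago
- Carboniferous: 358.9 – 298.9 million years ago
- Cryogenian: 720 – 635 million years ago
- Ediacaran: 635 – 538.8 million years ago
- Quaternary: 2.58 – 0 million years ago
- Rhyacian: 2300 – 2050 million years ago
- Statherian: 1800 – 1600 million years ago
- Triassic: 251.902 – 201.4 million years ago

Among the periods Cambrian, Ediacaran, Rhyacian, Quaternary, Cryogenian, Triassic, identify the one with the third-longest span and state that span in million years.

Cryogenian, 85 million years

Start − end for each: Cambrian 538.8 − 485.4 = 53.4; Ediacaran 635 − 538.8 = 96.2; Rhyacian 2300 − 2050 = 250; Quaternary 2.58 − 0 = 2.58; Cryogenian 720 − 635 = 85; Triassic 251.902 − 201.4 = 50.502.
Ranking these from longest: Rhyacian > Ediacaran > Cryogenian > Cambrian > Triassic > Quaternary.
Position 3 in that ranking is Cryogenian, which lasted 85 Myr.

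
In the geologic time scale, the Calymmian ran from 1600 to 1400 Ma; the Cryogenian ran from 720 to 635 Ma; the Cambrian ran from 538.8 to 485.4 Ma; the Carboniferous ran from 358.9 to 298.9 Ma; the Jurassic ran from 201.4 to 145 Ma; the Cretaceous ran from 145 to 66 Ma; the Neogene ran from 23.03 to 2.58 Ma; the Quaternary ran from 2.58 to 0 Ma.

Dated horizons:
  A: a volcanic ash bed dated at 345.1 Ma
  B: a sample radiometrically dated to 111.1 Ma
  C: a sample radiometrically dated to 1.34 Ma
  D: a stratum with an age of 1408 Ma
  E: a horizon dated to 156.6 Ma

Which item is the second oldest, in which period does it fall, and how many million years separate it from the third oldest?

Larger Ma means older, so oldest first: D 1408 > A 345.1 > E 156.6 > B 111.1 > C 1.34.
Counting 2 along gives A (345.1 Ma); the excerpt puts that inside the Carboniferous, 358.9–298.9 Ma.
Next in line is E (156.6 Ma), and 345.1 − 156.6 = 188.5 Myr.

A, in the Carboniferous; 188.5 million years to E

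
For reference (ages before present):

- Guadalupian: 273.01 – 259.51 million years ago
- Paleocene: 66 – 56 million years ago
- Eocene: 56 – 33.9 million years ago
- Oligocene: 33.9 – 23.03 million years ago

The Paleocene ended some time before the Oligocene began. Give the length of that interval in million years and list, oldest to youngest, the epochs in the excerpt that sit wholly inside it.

The Paleocene closes at 56 Ma and the Oligocene opens at 33.9 Ma, so the interval is 56 − 33.9 = 22.1 Myr.
An epoch fits inside if it starts at or after 56 Ma and ends at or before 33.9 Ma; oldest first that gives Eocene.

22.1 million years; Eocene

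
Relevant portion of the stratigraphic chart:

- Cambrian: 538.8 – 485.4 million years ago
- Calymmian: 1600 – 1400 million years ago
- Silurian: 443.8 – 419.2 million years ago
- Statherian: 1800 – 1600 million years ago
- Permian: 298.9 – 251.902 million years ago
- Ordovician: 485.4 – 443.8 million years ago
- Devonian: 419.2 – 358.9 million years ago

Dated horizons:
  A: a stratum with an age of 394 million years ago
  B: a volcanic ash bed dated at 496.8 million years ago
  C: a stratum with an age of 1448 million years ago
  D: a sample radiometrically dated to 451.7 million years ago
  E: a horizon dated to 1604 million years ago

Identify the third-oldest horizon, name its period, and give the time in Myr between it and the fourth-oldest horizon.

B, in the Cambrian; 45.1 million years to D

Sorted oldest-first by Ma: E (1604), C (1448), B (496.8), D (451.7), A (394).
The third oldest is B at 496.8 Ma, which lies in 538.8–485.4 Ma: the Cambrian.
The fourth oldest is D at 451.7 Ma; separation = |496.8 − 451.7| = 45.1 Myr.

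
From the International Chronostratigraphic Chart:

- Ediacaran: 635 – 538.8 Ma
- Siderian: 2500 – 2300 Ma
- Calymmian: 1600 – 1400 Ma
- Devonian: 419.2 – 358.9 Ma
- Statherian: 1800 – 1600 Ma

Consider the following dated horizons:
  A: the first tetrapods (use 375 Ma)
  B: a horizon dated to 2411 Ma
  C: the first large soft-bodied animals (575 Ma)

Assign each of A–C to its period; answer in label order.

A — Devonian; B — Siderian; C — Ediacaran

A: 375 Ma lies in 419.2–358.9 Ma, so Devonian.
B: 2411 Ma lies in 2500–2300 Ma, so Siderian.
C: 575 Ma lies in 635–538.8 Ma, so Ediacaran.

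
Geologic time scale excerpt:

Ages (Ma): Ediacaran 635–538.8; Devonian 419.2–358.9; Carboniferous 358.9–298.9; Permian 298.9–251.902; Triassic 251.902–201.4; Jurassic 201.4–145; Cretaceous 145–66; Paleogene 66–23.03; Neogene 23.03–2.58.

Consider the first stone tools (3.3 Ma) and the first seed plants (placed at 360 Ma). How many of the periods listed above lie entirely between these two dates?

The older date is 360 Ma and the younger is 3.3 Ma.
Periods with start < 360 and end > 3.3 Ma: Carboniferous (358.9–298.9), Permian (298.9–251.902), Triassic (251.902–201.4), Jurassic (201.4–145), Cretaceous (145–66), Paleogene (66–23.03).
That is 6 complete periods.

6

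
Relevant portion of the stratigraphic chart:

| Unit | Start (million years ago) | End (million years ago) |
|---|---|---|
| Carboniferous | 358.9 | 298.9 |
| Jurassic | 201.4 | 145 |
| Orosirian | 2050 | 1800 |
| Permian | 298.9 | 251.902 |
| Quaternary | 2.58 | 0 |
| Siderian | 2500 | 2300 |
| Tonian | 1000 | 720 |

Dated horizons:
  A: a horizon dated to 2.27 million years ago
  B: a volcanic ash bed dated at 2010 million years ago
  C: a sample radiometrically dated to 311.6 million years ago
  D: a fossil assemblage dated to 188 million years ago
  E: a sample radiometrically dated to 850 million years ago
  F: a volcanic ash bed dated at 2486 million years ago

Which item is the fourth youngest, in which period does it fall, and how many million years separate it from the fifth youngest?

E, in the Tonian; 1160 million years to B

Smaller Ma means younger, so youngest first: A 2.27 < D 188 < C 311.6 < E 850 < B 2010 < F 2486.
Counting 4 along gives E (850 Ma); the excerpt puts that inside the Tonian, 1000–720 Ma.
Next in line is B (2010 Ma), and 2010 − 850 = 1160 Myr.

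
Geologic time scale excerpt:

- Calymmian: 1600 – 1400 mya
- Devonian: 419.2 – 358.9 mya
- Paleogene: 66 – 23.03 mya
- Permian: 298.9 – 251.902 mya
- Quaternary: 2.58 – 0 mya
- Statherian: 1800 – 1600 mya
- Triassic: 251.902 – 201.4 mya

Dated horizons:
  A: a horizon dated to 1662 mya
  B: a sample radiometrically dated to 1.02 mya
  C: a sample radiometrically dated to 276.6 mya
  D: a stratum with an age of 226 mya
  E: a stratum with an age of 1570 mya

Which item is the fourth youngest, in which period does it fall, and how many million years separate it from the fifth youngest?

E, in the Calymmian; 92 million years to A

Smaller Ma means younger, so youngest first: B 1.02 < D 226 < C 276.6 < E 1570 < A 1662.
Counting 4 along gives E (1570 Ma); the excerpt puts that inside the Calymmian, 1600–1400 Ma.
Next in line is A (1662 Ma), and 1662 − 1570 = 92 Myr.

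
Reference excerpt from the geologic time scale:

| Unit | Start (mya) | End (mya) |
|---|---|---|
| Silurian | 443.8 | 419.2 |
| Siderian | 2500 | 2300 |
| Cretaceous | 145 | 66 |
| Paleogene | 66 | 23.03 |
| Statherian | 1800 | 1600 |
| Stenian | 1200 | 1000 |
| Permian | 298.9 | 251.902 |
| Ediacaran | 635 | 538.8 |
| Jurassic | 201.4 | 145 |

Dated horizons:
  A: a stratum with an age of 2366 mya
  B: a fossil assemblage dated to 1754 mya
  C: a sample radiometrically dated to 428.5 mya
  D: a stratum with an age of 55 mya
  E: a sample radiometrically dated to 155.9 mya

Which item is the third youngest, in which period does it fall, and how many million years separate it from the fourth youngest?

Sorted youngest-first by Ma: D (55), E (155.9), C (428.5), B (1754), A (2366).
The third youngest is C at 428.5 Ma, which lies in 443.8–419.2 Ma: the Silurian.
The fourth youngest is B at 1754 Ma; separation = |428.5 − 1754| = 1325.5 Myr.

C, in the Silurian; 1325.5 million years to B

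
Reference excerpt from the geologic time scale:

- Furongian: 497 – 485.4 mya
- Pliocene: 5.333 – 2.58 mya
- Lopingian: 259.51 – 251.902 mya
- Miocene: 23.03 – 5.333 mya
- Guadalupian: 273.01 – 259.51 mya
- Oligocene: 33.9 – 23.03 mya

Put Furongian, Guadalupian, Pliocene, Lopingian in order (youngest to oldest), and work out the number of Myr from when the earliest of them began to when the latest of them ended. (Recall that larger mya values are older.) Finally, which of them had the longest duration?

From the excerpt: Furongian 497–485.4; Guadalupian 273.01–259.51; Pliocene 5.333–2.58; Lopingian 259.51–251.902 (Ma).
Larger Ma is earlier, so the oldest is Furongian and the youngest is Pliocene; youngest to oldest: Pliocene, Lopingian, Guadalupian, Furongian.
Oldest start 497 minus youngest end 2.58 gives 494.42 Myr overall.
Individual lengths (start − end): Guadalupian 13.5; Pliocene 2.753; Furongian 11.6; Lopingian 7.608. The largest is Guadalupian at 13.5 Myr.

Pliocene, Lopingian, Guadalupian, Furongian; total span 494.42 Myr; longest is Guadalupian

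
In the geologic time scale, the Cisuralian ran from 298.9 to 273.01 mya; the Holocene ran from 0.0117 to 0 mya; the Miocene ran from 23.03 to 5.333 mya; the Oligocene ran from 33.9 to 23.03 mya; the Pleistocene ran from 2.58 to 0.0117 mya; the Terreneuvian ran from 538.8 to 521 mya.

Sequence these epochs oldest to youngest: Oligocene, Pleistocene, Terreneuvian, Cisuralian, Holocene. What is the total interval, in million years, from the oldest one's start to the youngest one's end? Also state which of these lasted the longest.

Start ages (Ma): Terreneuvian 538.8, Cisuralian 298.9, Oligocene 33.9, Pleistocene 2.58, Holocene 0.0117.
Ordered oldest to youngest: Terreneuvian, Cisuralian, Oligocene, Pleistocene, Holocene.
Span = 538.8 − 0 = 538.8 Myr.
Durations: Pleistocene 2.5683, Terreneuvian 17.8, Cisuralian 25.89, Oligocene 10.87, Holocene 0.0117 → longest is Cisuralian (25.89 Myr).

Terreneuvian, Cisuralian, Oligocene, Pleistocene, Holocene; total span 538.8 Myr; longest is Cisuralian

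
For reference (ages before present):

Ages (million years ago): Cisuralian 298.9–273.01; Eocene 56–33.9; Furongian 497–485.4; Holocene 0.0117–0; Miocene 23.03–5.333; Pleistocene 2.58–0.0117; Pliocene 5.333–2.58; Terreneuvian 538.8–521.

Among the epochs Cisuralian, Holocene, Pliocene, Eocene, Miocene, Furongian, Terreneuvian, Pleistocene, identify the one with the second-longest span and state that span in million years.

Durations: Cisuralian 25.89; Holocene 0.0117; Pliocene 2.753; Eocene 22.1; Miocene 17.697; Furongian 11.6; Terreneuvian 17.8; Pleistocene 2.5683 Myr.
Sorted longest-first: Cisuralian (25.89), Eocene (22.1), Terreneuvian (17.8), Miocene (17.697), Furongian (11.6), Pliocene (2.753), Pleistocene (2.5683), Holocene (0.0117).
The second longest is Eocene at 22.1 Myr.

Eocene, 22.1 million years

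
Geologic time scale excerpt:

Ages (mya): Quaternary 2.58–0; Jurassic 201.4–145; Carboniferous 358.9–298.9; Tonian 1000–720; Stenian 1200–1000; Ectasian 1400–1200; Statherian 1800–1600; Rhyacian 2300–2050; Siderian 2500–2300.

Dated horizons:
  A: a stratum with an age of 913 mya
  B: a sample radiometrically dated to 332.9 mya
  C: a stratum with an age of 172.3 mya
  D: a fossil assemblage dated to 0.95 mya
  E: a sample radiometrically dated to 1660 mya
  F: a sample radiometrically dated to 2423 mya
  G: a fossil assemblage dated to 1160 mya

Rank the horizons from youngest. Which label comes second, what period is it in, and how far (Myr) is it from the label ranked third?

C, in the Jurassic; 160.6 million years to B

Smaller Ma means younger, so youngest first: D 0.95 < C 172.3 < B 332.9 < A 913 < G 1160 < E 1660 < F 2423.
Counting 2 along gives C (172.3 Ma); the excerpt puts that inside the Jurassic, 201.4–145 Ma.
Next in line is B (332.9 Ma), and 332.9 − 172.3 = 160.6 Myr.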